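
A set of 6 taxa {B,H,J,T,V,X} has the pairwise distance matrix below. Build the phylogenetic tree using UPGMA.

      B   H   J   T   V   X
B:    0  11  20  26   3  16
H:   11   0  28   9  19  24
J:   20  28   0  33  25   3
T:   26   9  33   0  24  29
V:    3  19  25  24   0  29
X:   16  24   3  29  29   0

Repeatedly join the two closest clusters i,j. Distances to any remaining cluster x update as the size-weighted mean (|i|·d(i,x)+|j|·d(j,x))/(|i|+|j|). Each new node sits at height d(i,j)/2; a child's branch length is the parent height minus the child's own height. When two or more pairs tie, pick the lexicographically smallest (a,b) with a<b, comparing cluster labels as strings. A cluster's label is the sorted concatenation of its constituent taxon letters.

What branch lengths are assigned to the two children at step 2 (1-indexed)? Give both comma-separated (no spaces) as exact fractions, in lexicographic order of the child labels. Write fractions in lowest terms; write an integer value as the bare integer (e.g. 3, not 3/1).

3/2,3/2

1. join B+V (d=3) ⇒ BV; edges |B|=3/2, |V|=3/2
  updated: d(BV,H)=15, d(BV,J)=45/2, d(BV,T)=25, d(BV,X)=45/2
2. join J+X (d=3) ⇒ JX; edges |J|=3/2, |X|=3/2
  updated: d(BV,JX)=45/2, d(H,JX)=26, d(JX,T)=31
3. join H+T (d=9) ⇒ HT; edges |H|=9/2, |T|=9/2
  updated: d(BV,HT)=20, d(HT,JX)=57/2
4. join BV+HT (d=20) ⇒ BHTV; edges |BV|=17/2, |HT|=11/2
  updated: d(BHTV,JX)=51/2
5. join BHTV+JX (d=51/2) ⇒ BHJTVX; edges |BHTV|=11/4, |JX|=45/4
final tree: (((B:3/2,V:3/2):17/2,(H:9/2,T:9/2):11/2):11/4,(J:3/2,X:3/2):45/4)
total length: 43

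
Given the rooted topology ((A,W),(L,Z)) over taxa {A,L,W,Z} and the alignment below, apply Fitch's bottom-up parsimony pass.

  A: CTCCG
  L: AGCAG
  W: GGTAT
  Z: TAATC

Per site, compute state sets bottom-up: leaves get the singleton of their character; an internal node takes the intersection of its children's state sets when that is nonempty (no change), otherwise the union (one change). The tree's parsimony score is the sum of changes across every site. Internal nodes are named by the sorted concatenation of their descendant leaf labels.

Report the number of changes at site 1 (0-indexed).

2

[col 0] AW: children A:{C}, W:{G} ∪→ {C,G}; cost 1
[col 0] LZ: children L:{A}, Z:{T} ∪→ {A,T}; cost 1
[col 0] ALWZ: children AW:{C,G}, LZ:{A,T} ∪→ {A,C,G,T}; cost 1
[col 1] AW: children A:{T}, W:{G} ∪→ {G,T}; cost 1
[col 1] LZ: children L:{G}, Z:{A} ∪→ {A,G}; cost 1
[col 1] ALWZ: children AW:{G,T}, LZ:{A,G} ∩→ {G}; cost 0
[col 2] AW: children A:{C}, W:{T} ∪→ {C,T}; cost 1
[col 2] LZ: children L:{C}, Z:{A} ∪→ {A,C}; cost 1
[col 2] ALWZ: children AW:{C,T}, LZ:{A,C} ∩→ {C}; cost 0
[col 3] AW: children A:{C}, W:{A} ∪→ {A,C}; cost 1
[col 3] LZ: children L:{A}, Z:{T} ∪→ {A,T}; cost 1
[col 3] ALWZ: children AW:{A,C}, LZ:{A,T} ∩→ {A}; cost 0
[col 4] AW: children A:{G}, W:{T} ∪→ {G,T}; cost 1
[col 4] LZ: children L:{G}, Z:{C} ∪→ {C,G}; cost 1
[col 4] ALWZ: children AW:{G,T}, LZ:{C,G} ∩→ {G}; cost 0
per-site changes: [3, 2, 2, 2, 2]; total = 11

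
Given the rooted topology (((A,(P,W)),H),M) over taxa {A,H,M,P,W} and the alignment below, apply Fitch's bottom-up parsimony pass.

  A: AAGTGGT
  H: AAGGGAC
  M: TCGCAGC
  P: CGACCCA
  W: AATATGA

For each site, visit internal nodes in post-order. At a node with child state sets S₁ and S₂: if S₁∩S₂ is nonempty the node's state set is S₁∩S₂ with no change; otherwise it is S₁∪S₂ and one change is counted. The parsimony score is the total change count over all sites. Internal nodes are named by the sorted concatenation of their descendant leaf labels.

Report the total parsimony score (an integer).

[col 0] PW: children P:{C}, W:{A} ∪→ {A,C}; cost 1
[col 0] APW: children A:{A}, PW:{A,C} ∩→ {A}; cost 0
[col 0] AHPW: children APW:{A}, H:{A} ∩→ {A}; cost 0
[col 0] AHMPW: children AHPW:{A}, M:{T} ∪→ {A,T}; cost 1
[col 1] PW: children P:{G}, W:{A} ∪→ {A,G}; cost 1
[col 1] APW: children A:{A}, PW:{A,G} ∩→ {A}; cost 0
[col 1] AHPW: children APW:{A}, H:{A} ∩→ {A}; cost 0
[col 1] AHMPW: children AHPW:{A}, M:{C} ∪→ {A,C}; cost 1
[col 2] PW: children P:{A}, W:{T} ∪→ {A,T}; cost 1
[col 2] APW: children A:{G}, PW:{A,T} ∪→ {A,G,T}; cost 1
[col 2] AHPW: children APW:{A,G,T}, H:{G} ∩→ {G}; cost 0
[col 2] AHMPW: children AHPW:{G}, M:{G} ∩→ {G}; cost 0
[col 3] PW: children P:{C}, W:{A} ∪→ {A,C}; cost 1
[col 3] APW: children A:{T}, PW:{A,C} ∪→ {A,C,T}; cost 1
[col 3] AHPW: children APW:{A,C,T}, H:{G} ∪→ {A,C,G,T}; cost 1
[col 3] AHMPW: children AHPW:{A,C,G,T}, M:{C} ∩→ {C}; cost 0
[col 4] PW: children P:{C}, W:{T} ∪→ {C,T}; cost 1
[col 4] APW: children A:{G}, PW:{C,T} ∪→ {C,G,T}; cost 1
[col 4] AHPW: children APW:{C,G,T}, H:{G} ∩→ {G}; cost 0
[col 4] AHMPW: children AHPW:{G}, M:{A} ∪→ {A,G}; cost 1
[col 5] PW: children P:{C}, W:{G} ∪→ {C,G}; cost 1
[col 5] APW: children A:{G}, PW:{C,G} ∩→ {G}; cost 0
[col 5] AHPW: children APW:{G}, H:{A} ∪→ {A,G}; cost 1
[col 5] AHMPW: children AHPW:{A,G}, M:{G} ∩→ {G}; cost 0
[col 6] PW: children P:{A}, W:{A} ∩→ {A}; cost 0
[col 6] APW: children A:{T}, PW:{A} ∪→ {A,T}; cost 1
[col 6] AHPW: children APW:{A,T}, H:{C} ∪→ {A,C,T}; cost 1
[col 6] AHMPW: children AHPW:{A,C,T}, M:{C} ∩→ {C}; cost 0
per-site changes: [2, 2, 2, 3, 3, 2, 2]; total = 16

16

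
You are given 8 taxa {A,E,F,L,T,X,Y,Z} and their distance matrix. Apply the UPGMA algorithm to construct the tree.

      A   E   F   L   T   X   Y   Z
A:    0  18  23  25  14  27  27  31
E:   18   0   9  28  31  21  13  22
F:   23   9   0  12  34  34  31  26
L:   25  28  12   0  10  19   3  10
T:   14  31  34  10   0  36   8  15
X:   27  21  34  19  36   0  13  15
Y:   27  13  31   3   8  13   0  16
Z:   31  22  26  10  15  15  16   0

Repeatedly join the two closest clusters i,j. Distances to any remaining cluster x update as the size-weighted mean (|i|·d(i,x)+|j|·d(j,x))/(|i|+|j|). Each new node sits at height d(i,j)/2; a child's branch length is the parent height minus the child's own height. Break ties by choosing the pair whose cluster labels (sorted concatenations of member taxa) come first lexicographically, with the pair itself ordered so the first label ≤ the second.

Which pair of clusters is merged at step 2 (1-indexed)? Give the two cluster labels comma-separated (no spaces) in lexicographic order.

step 1: merge (L,Y) at d=3; branch lengths L→3/2, Y→3/2; new cluster LY
  updated: d(A,LY)=26, d(E,LY)=41/2, d(F,LY)=43/2, d(LY,T)=9, d(LY,X)=16, d(LY,Z)=13
step 2: merge (E,F) at d=9; branch lengths E→9/2, F→9/2; new cluster EF
  updated: d(A,EF)=41/2, d(EF,LY)=21, d(EF,T)=65/2, d(EF,X)=55/2, d(EF,Z)=24
step 3: merge (LY,T) at d=9; branch lengths LY→3, T→9/2; new cluster LTY
  updated: d(A,LTY)=22, d(EF,LTY)=149/6, d(LTY,X)=68/3, d(LTY,Z)=41/3
step 4: merge (LTY,Z) at d=41/3; branch lengths LTY→7/3, Z→41/6; new cluster LTYZ
  updated: d(A,LTYZ)=97/4, d(EF,LTYZ)=197/8, d(LTYZ,X)=83/4
step 5: merge (A,EF) at d=41/2; branch lengths A→41/4, EF→23/4; new cluster AEF
  updated: d(AEF,LTYZ)=49/2, d(AEF,X)=82/3
step 6: merge (LTYZ,X) at d=83/4; branch lengths LTYZ→85/24, X→83/8; new cluster LTXYZ
  updated: d(AEF,LTXYZ)=376/15
step 7: merge (AEF,LTXYZ) at d=376/15; branch lengths AEF→137/60, LTXYZ→259/120; new cluster AEFLTXYZ
final tree: ((A:41/4,(E:9/2,F:9/2):23/4):137/60,((((L:3/2,Y:3/2):3,T:9/2):7/3,Z:41/6):85/24,X:83/8):259/120)
total length: 2521/40

E,F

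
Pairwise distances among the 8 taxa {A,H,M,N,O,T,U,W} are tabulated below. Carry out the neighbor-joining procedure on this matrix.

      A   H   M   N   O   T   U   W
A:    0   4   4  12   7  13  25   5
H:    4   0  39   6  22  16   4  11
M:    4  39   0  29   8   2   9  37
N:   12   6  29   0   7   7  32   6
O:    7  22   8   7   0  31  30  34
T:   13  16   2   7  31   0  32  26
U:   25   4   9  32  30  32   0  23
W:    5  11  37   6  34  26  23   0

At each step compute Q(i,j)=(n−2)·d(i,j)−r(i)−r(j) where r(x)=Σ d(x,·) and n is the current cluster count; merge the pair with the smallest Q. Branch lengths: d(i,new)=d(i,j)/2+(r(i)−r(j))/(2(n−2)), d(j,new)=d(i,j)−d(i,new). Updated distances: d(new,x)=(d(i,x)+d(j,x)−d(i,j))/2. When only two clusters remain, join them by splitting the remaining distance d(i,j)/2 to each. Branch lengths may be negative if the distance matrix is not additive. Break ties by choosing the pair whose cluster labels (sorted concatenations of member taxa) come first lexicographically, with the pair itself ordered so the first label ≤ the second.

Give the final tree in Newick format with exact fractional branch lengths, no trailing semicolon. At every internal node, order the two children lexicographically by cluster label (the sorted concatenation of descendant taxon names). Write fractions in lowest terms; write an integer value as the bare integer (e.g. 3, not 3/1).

iteration 1: select M,T (d=2, Q=-243); attach at lengths (13/12, 11/12); label the merged cluster MT
  updated: d(A,MT)=15/2, d(H,MT)=53/2, d(MT,N)=17, d(MT,O)=37/2, d(MT,U)=39/2, d(MT,W)=61/2
iteration 2: select H,U (d=4, Q=-187); attach at lengths (-4, 8); label the merged cluster HU
  updated: d(A,HU)=25/2, d(HU,MT)=21, d(HU,N)=17, d(HU,O)=24, d(HU,W)=15
iteration 3: select N,W (d=6, Q=-251/2); attach at lengths (-15/16, 111/16); label the merged cluster NW
  updated: d(A,NW)=11/2, d(HU,NW)=13, d(MT,NW)=83/4, d(NW,O)=35/2
iteration 4: select HU,NW (d=13, Q=-353/4); attach at lengths (211/24, 101/24); label the merged cluster HNUW
  updated: d(A,HNUW)=5/2, d(HNUW,MT)=115/8, d(HNUW,O)=57/4
iteration 5: select A,HNUW (d=5/2, Q=-345/8); attach at lengths (-73/32, 153/32); label the merged cluster AHNUW
  updated: d(AHNUW,MT)=155/16, d(AHNUW,O)=75/8
iteration 6: select AHNUW,MT (d=155/16, Q=-601/16); attach at lengths (9/32, 301/32); label the merged cluster AHMNTUW
  updated: d(AHMNTUW,O)=291/32
iteration 7: select AHMNTUW,O (d=291/32); attach at lengths (291/64, 291/64); label the merged cluster AHMNOTUW
final tree: (((A:-73/32,((H:-4,U:8):211/24,(N:-15/16,W:111/16):101/24):153/32):9/32,(M:13/12,T:11/12):301/32):291/64,O:291/64)
total length: 1481/32

(((A:-73/32,((H:-4,U:8):211/24,(N:-15/16,W:111/16):101/24):153/32):9/32,(M:13/12,T:11/12):301/32):291/64,O:291/64)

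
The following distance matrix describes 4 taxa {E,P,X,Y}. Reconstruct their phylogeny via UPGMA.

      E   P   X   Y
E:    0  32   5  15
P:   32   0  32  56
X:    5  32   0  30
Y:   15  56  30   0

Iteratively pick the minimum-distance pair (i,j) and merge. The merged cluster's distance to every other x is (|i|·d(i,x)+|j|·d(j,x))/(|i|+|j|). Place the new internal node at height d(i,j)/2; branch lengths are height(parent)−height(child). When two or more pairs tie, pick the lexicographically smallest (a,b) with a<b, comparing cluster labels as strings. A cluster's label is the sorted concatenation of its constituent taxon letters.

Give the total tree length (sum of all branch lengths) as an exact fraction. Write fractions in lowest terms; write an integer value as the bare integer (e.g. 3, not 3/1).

1. join E+X (d=5) ⇒ EX; edges |E|=5/2, |X|=5/2
  updated: d(EX,P)=32, d(EX,Y)=45/2
2. join EX+Y (d=45/2) ⇒ EXY; edges |EX|=35/4, |Y|=45/4
  updated: d(EXY,P)=40
3. join EXY+P (d=40) ⇒ EPXY; edges |EXY|=35/4, |P|=20
final tree: (((E:5/2,X:5/2):35/4,Y:45/4):35/4,P:20)
total length: 215/4

215/4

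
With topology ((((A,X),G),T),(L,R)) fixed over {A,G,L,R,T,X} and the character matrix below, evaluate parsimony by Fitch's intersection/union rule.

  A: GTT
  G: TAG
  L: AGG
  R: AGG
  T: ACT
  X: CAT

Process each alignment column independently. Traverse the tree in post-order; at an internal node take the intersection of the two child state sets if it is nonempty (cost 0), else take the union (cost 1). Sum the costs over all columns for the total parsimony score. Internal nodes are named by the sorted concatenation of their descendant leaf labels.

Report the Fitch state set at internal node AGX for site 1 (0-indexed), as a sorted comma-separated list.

A

AX@0: {G} ∪ {C} = {C,G} (union, +1)
AGX@0: {C,G} ∪ {T} = {C,G,T} (union, +1)
AGTX@0: {C,G,T} ∪ {A} = {A,C,G,T} (union, +1)
LR@0: {A} ∩ {A} = {A} (intersection, +0)
AGLRTX@0: {A,C,G,T} ∩ {A} = {A} (intersection, +0)
AX@1: {T} ∪ {A} = {A,T} (union, +1)
AGX@1: {A,T} ∩ {A} = {A} (intersection, +0)
AGTX@1: {A} ∪ {C} = {A,C} (union, +1)
LR@1: {G} ∩ {G} = {G} (intersection, +0)
AGLRTX@1: {A,C} ∪ {G} = {A,C,G} (union, +1)
AX@2: {T} ∩ {T} = {T} (intersection, +0)
AGX@2: {T} ∪ {G} = {G,T} (union, +1)
AGTX@2: {G,T} ∩ {T} = {T} (intersection, +0)
LR@2: {G} ∩ {G} = {G} (intersection, +0)
AGLRTX@2: {T} ∪ {G} = {G,T} (union, +1)
per-site changes: [3, 3, 2]; total = 8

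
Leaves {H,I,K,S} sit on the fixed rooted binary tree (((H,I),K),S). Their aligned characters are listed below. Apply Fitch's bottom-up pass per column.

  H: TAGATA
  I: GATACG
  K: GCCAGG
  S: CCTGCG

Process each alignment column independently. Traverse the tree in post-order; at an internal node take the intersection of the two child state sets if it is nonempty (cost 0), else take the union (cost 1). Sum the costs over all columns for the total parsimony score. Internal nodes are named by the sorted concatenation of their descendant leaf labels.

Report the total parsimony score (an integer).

9

site 0, node HI: H={T} ∪ I={G} → {G,T} (+1)
site 0, node HIK: HI={G,T} ∩ K={G} → {G} (+0)
site 0, node HIKS: HIK={G} ∪ S={C} → {C,G} (+1)
site 1, node HI: H={A} ∩ I={A} → {A} (+0)
site 1, node HIK: HI={A} ∪ K={C} → {A,C} (+1)
site 1, node HIKS: HIK={A,C} ∩ S={C} → {C} (+0)
site 2, node HI: H={G} ∪ I={T} → {G,T} (+1)
site 2, node HIK: HI={G,T} ∪ K={C} → {C,G,T} (+1)
site 2, node HIKS: HIK={C,G,T} ∩ S={T} → {T} (+0)
site 3, node HI: H={A} ∩ I={A} → {A} (+0)
site 3, node HIK: HI={A} ∩ K={A} → {A} (+0)
site 3, node HIKS: HIK={A} ∪ S={G} → {A,G} (+1)
site 4, node HI: H={T} ∪ I={C} → {C,T} (+1)
site 4, node HIK: HI={C,T} ∪ K={G} → {C,G,T} (+1)
site 4, node HIKS: HIK={C,G,T} ∩ S={C} → {C} (+0)
site 5, node HI: H={A} ∪ I={G} → {A,G} (+1)
site 5, node HIK: HI={A,G} ∩ K={G} → {G} (+0)
site 5, node HIKS: HIK={G} ∩ S={G} → {G} (+0)
per-site changes: [2, 1, 2, 1, 2, 1]; total = 9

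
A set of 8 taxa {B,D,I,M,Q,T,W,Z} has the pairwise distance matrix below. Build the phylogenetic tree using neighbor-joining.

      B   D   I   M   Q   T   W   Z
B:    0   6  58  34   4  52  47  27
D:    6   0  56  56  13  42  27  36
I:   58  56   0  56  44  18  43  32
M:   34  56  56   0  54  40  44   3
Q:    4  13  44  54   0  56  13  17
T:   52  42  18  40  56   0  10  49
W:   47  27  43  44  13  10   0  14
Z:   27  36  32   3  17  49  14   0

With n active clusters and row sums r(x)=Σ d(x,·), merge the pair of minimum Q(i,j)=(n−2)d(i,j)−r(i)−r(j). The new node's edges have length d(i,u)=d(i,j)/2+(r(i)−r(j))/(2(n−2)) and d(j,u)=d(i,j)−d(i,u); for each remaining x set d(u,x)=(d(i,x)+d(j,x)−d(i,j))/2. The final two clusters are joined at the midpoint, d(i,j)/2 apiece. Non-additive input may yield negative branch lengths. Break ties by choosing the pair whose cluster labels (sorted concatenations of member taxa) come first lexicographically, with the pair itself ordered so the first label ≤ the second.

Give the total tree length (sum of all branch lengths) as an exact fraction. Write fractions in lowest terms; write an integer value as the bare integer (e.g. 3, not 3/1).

iteration 1: select I,T (d=18, Q=-466); attach at lengths (37/3, 17/3); label the merged cluster IT
  updated: d(B,IT)=46, d(D,IT)=40, d(IT,M)=39, d(IT,Q)=41, d(IT,W)=35/2, d(IT,Z)=63/2
iteration 2: select M,Z (d=3, Q=-687/2); attach at lengths (233/20, -173/20); label the merged cluster MZ
  updated: d(B,MZ)=29, d(D,MZ)=89/2, d(IT,MZ)=135/4, d(MZ,Q)=34, d(MZ,W)=55/2
iteration 3: select IT,W (d=35/2, Q=-961/4); attach at lengths (465/32, 95/32); label the merged cluster ITW
  updated: d(B,ITW)=151/4, d(D,ITW)=99/4, d(ITW,MZ)=175/8, d(ITW,Q)=73/4
iteration 4: select ITW,MZ (d=175/8, Q=-1331/8); attach at lengths (311/48, 739/48); label the merged cluster IMTWZ
  updated: d(B,IMTWZ)=359/16, d(D,IMTWZ)=379/16, d(IMTWZ,Q)=243/16
iteration 5: select B,D (d=6, Q=-505/8); attach at lengths (7/16, 89/16); label the merged cluster BD
  updated: d(BD,IMTWZ)=321/16, d(BD,Q)=11/2
iteration 6: select BD,IMTWZ (d=321/16, Q=-163/4); attach at lengths (83/16, 119/8); label the merged cluster BDIMTWZ
  updated: d(BDIMTWZ,Q)=5/16
iteration 7: select BDIMTWZ,Q (d=5/16); attach at lengths (5/32, 5/32); label the merged cluster BDIMQTWZ
final tree: (((B:7/16,D:89/16):83/16,(((I:37/3,T:17/3):465/32,W:95/32):311/48,(M:233/20,Z:-173/20):739/48):119/8):5/32,Q:5/32)
total length: 347/4

347/4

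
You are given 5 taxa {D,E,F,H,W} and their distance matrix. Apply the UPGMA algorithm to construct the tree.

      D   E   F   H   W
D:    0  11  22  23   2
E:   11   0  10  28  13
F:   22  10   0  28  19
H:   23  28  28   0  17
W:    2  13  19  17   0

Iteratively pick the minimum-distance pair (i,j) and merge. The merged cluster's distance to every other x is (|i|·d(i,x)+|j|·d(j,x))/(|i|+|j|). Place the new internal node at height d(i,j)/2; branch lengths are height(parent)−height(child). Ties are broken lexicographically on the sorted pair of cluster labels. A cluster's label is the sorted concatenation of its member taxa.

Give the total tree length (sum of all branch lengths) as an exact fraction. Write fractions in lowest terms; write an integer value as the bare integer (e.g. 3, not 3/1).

1. join D+W (d=2) ⇒ DW; edges |D|=1, |W|=1
  updated: d(DW,E)=12, d(DW,F)=41/2, d(DW,H)=20
2. join E+F (d=10) ⇒ EF; edges |E|=5, |F|=5
  updated: d(DW,EF)=65/4, d(EF,H)=28
3. join DW+EF (d=65/4) ⇒ DEFW; edges |DW|=57/8, |EF|=25/8
  updated: d(DEFW,H)=24
4. join DEFW+H (d=24) ⇒ DEFHW; edges |DEFW|=31/8, |H|=12
final tree: (((D:1,W:1):57/8,(E:5,F:5):25/8):31/8,H:12)
total length: 305/8

305/8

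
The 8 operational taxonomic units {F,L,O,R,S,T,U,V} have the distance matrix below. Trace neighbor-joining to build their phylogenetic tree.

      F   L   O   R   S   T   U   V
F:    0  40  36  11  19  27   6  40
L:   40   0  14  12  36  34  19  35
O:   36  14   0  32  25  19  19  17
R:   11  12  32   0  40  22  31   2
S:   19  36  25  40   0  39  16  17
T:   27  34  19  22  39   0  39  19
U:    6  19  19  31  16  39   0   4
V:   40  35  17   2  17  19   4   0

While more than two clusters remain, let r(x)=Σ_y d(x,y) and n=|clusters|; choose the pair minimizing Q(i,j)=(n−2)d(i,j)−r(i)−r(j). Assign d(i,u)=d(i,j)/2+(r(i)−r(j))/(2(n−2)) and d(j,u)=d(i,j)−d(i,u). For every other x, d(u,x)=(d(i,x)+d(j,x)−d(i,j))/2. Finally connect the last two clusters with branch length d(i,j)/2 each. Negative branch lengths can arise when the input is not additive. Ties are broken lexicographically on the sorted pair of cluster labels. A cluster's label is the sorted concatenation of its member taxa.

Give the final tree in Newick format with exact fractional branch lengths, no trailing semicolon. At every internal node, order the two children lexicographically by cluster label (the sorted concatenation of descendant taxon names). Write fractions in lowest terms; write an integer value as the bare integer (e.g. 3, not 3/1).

(((((F:27/4,U:-3/4):67/20,S:223/20):69/8,(L:125/12,O:43/12):41/8):23/8,(R:7/4,V:1/4):47/8):109/16,T:109/16)

step 1: merge (F,U) at d=6, Q=-277; branch lengths F→27/4, U→-3/4; new cluster FU
  updated: d(FU,L)=53/2, d(FU,O)=49/2, d(FU,R)=18, d(FU,S)=29/2, d(FU,T)=30, d(FU,V)=19
step 2: merge (FU,S) at d=29/2, Q=-463/2; branch lengths FU→67/20, S→223/20; new cluster FSU
  updated: d(FSU,L)=24, d(FSU,O)=35/2, d(FSU,R)=87/4, d(FSU,T)=109/4, d(FSU,V)=43/4
step 3: merge (R,V) at d=2, Q=-331/2; branch lengths R→7/4, V→1/4; new cluster RV
  updated: d(FSU,RV)=61/4, d(L,RV)=45/2, d(O,RV)=47/2, d(RV,T)=39/2
step 4: merge (L,O) at d=14, Q=-253/2; branch lengths L→125/12, O→43/12; new cluster LO
  updated: d(FSU,LO)=55/4, d(LO,RV)=16, d(LO,T)=39/2
step 5: merge (FSU,LO) at d=55/4, Q=-78; branch lengths FSU→69/8, LO→41/8; new cluster FLOSU
  updated: d(FLOSU,RV)=35/4, d(FLOSU,T)=33/2
step 6: merge (FLOSU,RV) at d=35/4, Q=-179/4; branch lengths FLOSU→23/8, RV→47/8; new cluster FLORSUV
  updated: d(FLORSUV,T)=109/8
step 7: merge (FLORSUV,T) at d=109/8; branch lengths FLORSUV→109/16, T→109/16; new cluster FLORSTUV
final tree: (((((F:27/4,U:-3/4):67/20,S:223/20):69/8,(L:125/12,O:43/12):41/8):23/8,(R:7/4,V:1/4):47/8):109/16,T:109/16)
total length: 581/8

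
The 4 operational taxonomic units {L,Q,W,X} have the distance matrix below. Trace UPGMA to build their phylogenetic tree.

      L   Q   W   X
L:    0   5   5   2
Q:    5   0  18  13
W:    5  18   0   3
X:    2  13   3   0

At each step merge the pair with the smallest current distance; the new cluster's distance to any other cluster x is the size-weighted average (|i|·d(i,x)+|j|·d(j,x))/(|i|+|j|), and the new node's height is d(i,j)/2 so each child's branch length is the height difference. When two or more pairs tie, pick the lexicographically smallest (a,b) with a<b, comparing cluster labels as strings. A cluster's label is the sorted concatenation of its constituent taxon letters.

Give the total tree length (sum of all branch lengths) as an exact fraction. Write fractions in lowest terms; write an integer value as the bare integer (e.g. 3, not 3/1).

step 1: merge (L,X) at d=2; branch lengths L→1, X→1; new cluster LX
  updated: d(LX,Q)=9, d(LX,W)=4
step 2: merge (LX,W) at d=4; branch lengths LX→1, W→2; new cluster LWX
  updated: d(LWX,Q)=12
step 3: merge (LWX,Q) at d=12; branch lengths LWX→4, Q→6; new cluster LQWX
final tree: (((L:1,X:1):1,W:2):4,Q:6)
total length: 15

15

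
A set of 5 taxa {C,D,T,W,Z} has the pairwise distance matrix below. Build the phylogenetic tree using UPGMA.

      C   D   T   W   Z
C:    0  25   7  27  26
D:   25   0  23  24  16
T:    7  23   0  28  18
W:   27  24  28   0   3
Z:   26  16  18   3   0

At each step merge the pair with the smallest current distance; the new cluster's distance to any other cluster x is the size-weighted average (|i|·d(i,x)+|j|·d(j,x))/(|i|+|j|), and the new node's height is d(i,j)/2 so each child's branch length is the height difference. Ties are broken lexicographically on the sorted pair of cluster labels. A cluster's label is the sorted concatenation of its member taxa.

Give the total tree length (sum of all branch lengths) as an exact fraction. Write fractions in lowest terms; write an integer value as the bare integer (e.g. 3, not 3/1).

79/2

1. join W+Z (d=3) ⇒ WZ; edges |W|=3/2, |Z|=3/2
  updated: d(C,WZ)=53/2, d(D,WZ)=20, d(T,WZ)=23
2. join C+T (d=7) ⇒ CT; edges |C|=7/2, |T|=7/2
  updated: d(CT,D)=24, d(CT,WZ)=99/4
3. join D+WZ (d=20) ⇒ DWZ; edges |D|=10, |WZ|=17/2
  updated: d(CT,DWZ)=49/2
4. join CT+DWZ (d=49/2) ⇒ CDTWZ; edges |CT|=35/4, |DWZ|=9/4
final tree: ((C:7/2,T:7/2):35/4,(D:10,(W:3/2,Z:3/2):17/2):9/4)
total length: 79/2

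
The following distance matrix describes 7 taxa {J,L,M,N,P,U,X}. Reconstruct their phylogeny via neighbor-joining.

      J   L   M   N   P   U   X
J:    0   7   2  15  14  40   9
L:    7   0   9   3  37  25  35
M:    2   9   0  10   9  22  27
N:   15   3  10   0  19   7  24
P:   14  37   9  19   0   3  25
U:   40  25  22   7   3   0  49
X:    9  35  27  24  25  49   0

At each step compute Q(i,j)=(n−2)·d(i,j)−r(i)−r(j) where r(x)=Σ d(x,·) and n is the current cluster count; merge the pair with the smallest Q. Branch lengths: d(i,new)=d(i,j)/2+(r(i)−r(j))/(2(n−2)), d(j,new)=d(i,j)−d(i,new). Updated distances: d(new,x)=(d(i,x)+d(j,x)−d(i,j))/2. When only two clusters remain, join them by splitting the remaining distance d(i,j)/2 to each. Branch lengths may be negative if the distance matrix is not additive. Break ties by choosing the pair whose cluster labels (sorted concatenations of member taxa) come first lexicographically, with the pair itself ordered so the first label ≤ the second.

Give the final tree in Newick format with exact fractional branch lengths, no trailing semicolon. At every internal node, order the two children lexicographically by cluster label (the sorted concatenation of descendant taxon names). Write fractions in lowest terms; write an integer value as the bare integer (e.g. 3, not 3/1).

1. join P+U (d=3, Q=-238) ⇒ PU; edges |P|=-12/5, |U|=27/5
  updated: d(J,PU)=51/2, d(L,PU)=59/2, d(M,PU)=14, d(N,PU)=23/2, d(PU,X)=71/2
2. join J+X (d=9, Q=-153) ⇒ JX; edges |J|=-9/2, |X|=27/2
  updated: d(JX,L)=33/2, d(JX,M)=10, d(JX,N)=15, d(JX,PU)=26
3. join L+N (d=3, Q=-177/2) ⇒ LN; edges |L|=55/12, |N|=-19/12
  updated: d(JX,LN)=57/4, d(LN,M)=8, d(LN,PU)=19
4. join JX+LN (d=57/4, Q=-63) ⇒ JLNX; edges |JX|=75/8, |LN|=39/8
  updated: d(JLNX,M)=15/8, d(JLNX,PU)=123/8
5. join JLNX+M (d=15/8, Q=-125/4) ⇒ JLMNX; edges |JLNX|=13/8, |M|=1/4
  updated: d(JLMNX,PU)=55/4
6. join JLMNX+PU (d=55/4) ⇒ JLMNPUX; edges |JLMNX|=55/8, |PU|=55/8
final tree: ((((J:-9/2,X:27/2):75/8,(L:55/12,N:-19/12):39/8):13/8,M:1/4):55/8,(P:-12/5,U:27/5):55/8)
total length: 359/8

((((J:-9/2,X:27/2):75/8,(L:55/12,N:-19/12):39/8):13/8,M:1/4):55/8,(P:-12/5,U:27/5):55/8)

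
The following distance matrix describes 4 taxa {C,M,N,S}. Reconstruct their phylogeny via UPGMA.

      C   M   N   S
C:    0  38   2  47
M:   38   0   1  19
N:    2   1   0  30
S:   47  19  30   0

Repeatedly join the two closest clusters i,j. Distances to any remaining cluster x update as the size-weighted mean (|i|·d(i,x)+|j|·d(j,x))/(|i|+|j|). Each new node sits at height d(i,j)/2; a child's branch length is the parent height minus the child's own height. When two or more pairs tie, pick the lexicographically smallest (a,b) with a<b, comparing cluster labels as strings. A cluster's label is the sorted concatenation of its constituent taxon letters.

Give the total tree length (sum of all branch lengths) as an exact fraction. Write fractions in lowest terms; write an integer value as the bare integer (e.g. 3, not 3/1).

85/2

step 1: merge (M,N) at d=1; branch lengths M→1/2, N→1/2; new cluster MN
  updated: d(C,MN)=20, d(MN,S)=49/2
step 2: merge (C,MN) at d=20; branch lengths C→10, MN→19/2; new cluster CMN
  updated: d(CMN,S)=32
step 3: merge (CMN,S) at d=32; branch lengths CMN→6, S→16; new cluster CMNS
final tree: ((C:10,(M:1/2,N:1/2):19/2):6,S:16)
total length: 85/2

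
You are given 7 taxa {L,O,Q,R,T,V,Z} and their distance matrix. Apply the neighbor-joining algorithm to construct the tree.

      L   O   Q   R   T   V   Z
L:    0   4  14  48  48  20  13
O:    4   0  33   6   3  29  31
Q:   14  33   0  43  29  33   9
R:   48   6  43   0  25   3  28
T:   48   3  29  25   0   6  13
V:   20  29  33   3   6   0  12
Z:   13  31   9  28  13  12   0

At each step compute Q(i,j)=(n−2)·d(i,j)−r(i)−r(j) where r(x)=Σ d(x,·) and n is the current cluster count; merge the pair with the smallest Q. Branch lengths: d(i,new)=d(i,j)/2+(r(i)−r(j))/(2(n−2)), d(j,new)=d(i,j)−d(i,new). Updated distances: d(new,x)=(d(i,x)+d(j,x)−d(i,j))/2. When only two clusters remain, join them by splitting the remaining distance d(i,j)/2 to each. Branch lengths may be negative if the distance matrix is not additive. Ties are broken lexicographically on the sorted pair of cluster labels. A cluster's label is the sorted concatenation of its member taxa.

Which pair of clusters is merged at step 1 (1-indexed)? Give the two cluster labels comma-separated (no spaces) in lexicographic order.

iteration 1: select R,V (d=3, Q=-241); attach at lengths (13/2, -7/2); label the merged cluster RV
  updated: d(L,RV)=65/2, d(O,RV)=16, d(Q,RV)=73/2, d(RV,T)=14, d(RV,Z)=37/2
iteration 2: select L,O (d=4, Q=-365/2); attach at lengths (81/16, -17/16); label the merged cluster LO
  updated: d(LO,Q)=43/2, d(LO,RV)=89/4, d(LO,T)=47/2, d(LO,Z)=20
iteration 3: select Q,Z (d=9, Q=-259/2); attach at lengths (125/12, -17/12); label the merged cluster QZ
  updated: d(LO,QZ)=65/4, d(QZ,RV)=23, d(QZ,T)=33/2
iteration 4: select LO,QZ (d=65/4, Q=-341/4); attach at lengths (155/16, 105/16); label the merged cluster LOQZ
  updated: d(LOQZ,RV)=29/2, d(LOQZ,T)=95/8
iteration 5: select LOQZ,RV (d=29/2, Q=-323/8); attach at lengths (99/16, 133/16); label the merged cluster LOQRVZ
  updated: d(LOQRVZ,T)=91/16
iteration 6: select LOQRVZ,T (d=91/16); attach at lengths (91/32, 91/32); label the merged cluster LOQRTVZ
final tree: ((((L:81/16,O:-17/16):155/16,(Q:125/12,Z:-17/12):105/16):99/16,(R:13/2,V:-7/2):133/16):91/32,T:91/32)
total length: 839/16

R,V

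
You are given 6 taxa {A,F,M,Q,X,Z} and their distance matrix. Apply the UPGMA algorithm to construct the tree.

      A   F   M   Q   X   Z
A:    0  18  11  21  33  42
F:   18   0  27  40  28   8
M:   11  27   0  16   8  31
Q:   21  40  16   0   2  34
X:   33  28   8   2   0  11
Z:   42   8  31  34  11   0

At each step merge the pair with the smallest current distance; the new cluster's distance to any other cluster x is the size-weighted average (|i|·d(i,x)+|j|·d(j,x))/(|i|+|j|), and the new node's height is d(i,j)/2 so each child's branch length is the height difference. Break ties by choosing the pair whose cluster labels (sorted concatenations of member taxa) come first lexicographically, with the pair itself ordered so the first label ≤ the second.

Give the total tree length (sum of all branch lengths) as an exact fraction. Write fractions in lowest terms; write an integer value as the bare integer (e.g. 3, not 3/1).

iteration 1: select Q,X (d=2); attach at lengths (1, 1); label the merged cluster QX
  updated: d(A,QX)=27, d(F,QX)=34, d(M,QX)=12, d(QX,Z)=45/2
iteration 2: select F,Z (d=8); attach at lengths (4, 4); label the merged cluster FZ
  updated: d(A,FZ)=30, d(FZ,M)=29, d(FZ,QX)=113/4
iteration 3: select A,M (d=11); attach at lengths (11/2, 11/2); label the merged cluster AM
  updated: d(AM,FZ)=59/2, d(AM,QX)=39/2
iteration 4: select AM,QX (d=39/2); attach at lengths (17/4, 35/4); label the merged cluster AMQX
  updated: d(AMQX,FZ)=231/8
iteration 5: select AMQX,FZ (d=231/8); attach at lengths (75/16, 167/16); label the merged cluster AFMQXZ
final tree: (((A:11/2,M:11/2):17/4,(Q:1,X:1):35/4):75/16,(F:4,Z:4):167/16)
total length: 393/8

393/8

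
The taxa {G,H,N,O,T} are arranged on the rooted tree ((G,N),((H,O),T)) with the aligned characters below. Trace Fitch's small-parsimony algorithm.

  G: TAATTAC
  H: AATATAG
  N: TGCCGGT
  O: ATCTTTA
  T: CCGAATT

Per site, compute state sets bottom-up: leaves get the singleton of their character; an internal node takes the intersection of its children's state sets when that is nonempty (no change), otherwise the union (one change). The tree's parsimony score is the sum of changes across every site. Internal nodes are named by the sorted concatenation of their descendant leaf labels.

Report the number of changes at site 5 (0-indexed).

GN@0: {T} ∩ {T} = {T} (intersection, +0)
HO@0: {A} ∩ {A} = {A} (intersection, +0)
HOT@0: {A} ∪ {C} = {A,C} (union, +1)
GHNOT@0: {T} ∪ {A,C} = {A,C,T} (union, +1)
GN@1: {A} ∪ {G} = {A,G} (union, +1)
HO@1: {A} ∪ {T} = {A,T} (union, +1)
HOT@1: {A,T} ∪ {C} = {A,C,T} (union, +1)
GHNOT@1: {A,G} ∩ {A,C,T} = {A} (intersection, +0)
GN@2: {A} ∪ {C} = {A,C} (union, +1)
HO@2: {T} ∪ {C} = {C,T} (union, +1)
HOT@2: {C,T} ∪ {G} = {C,G,T} (union, +1)
GHNOT@2: {A,C} ∩ {C,G,T} = {C} (intersection, +0)
GN@3: {T} ∪ {C} = {C,T} (union, +1)
HO@3: {A} ∪ {T} = {A,T} (union, +1)
HOT@3: {A,T} ∩ {A} = {A} (intersection, +0)
GHNOT@3: {C,T} ∪ {A} = {A,C,T} (union, +1)
GN@4: {T} ∪ {G} = {G,T} (union, +1)
HO@4: {T} ∩ {T} = {T} (intersection, +0)
HOT@4: {T} ∪ {A} = {A,T} (union, +1)
GHNOT@4: {G,T} ∩ {A,T} = {T} (intersection, +0)
GN@5: {A} ∪ {G} = {A,G} (union, +1)
HO@5: {A} ∪ {T} = {A,T} (union, +1)
HOT@5: {A,T} ∩ {T} = {T} (intersection, +0)
GHNOT@5: {A,G} ∪ {T} = {A,G,T} (union, +1)
GN@6: {C} ∪ {T} = {C,T} (union, +1)
HO@6: {G} ∪ {A} = {A,G} (union, +1)
HOT@6: {A,G} ∪ {T} = {A,G,T} (union, +1)
GHNOT@6: {C,T} ∩ {A,G,T} = {T} (intersection, +0)
per-site changes: [2, 3, 3, 3, 2, 3, 3]; total = 19

3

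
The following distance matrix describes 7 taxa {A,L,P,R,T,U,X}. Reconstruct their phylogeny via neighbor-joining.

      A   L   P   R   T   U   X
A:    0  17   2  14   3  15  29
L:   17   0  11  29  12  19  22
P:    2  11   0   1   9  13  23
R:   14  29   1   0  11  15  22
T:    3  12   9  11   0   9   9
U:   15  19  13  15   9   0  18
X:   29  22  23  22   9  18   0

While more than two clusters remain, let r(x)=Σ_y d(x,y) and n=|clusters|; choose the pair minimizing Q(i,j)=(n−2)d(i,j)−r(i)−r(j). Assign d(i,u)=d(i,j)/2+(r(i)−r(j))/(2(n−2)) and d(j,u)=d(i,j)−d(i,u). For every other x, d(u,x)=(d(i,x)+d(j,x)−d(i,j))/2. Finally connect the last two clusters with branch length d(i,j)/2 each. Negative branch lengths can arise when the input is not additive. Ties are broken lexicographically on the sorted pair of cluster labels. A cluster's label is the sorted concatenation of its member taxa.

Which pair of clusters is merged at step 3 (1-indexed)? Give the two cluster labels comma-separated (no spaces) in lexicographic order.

T,X

iteration 1: select P,R (d=1, Q=-146); attach at lengths (-14/5, 19/5); label the merged cluster PR
  updated: d(A,PR)=15/2, d(L,PR)=39/2, d(PR,T)=19/2, d(PR,U)=27/2, d(PR,X)=22
iteration 2: select A,PR (d=15/2, Q=-227/2); attach at lengths (59/16, 61/16); label the merged cluster APR
  updated: d(APR,L)=29/2, d(APR,T)=5/2, d(APR,U)=21/2, d(APR,X)=87/4
iteration 3: select T,X (d=9, Q=-305/4); attach at lengths (-15/8, 87/8); label the merged cluster TX
  updated: d(APR,TX)=61/8, d(L,TX)=25/2, d(TX,U)=9
iteration 4: select APR,U (d=21/2, Q=-401/8); attach at lengths (121/32, 215/32); label the merged cluster APRU
  updated: d(APRU,L)=23/2, d(APRU,TX)=49/16
iteration 5: select APRU,L (d=23/2, Q=-433/16); attach at lengths (33/32, 335/32); label the merged cluster ALPRU
  updated: d(ALPRU,TX)=65/32
iteration 6: select ALPRU,TX (d=65/32); attach at lengths (65/64, 65/64); label the merged cluster ALPRTUX
final tree: ((((A:59/16,(P:-14/5,R:19/5):61/16):121/32,U:215/32):33/32,L:335/32):65/64,(T:-15/8,X:87/8):65/64)
total length: 1329/32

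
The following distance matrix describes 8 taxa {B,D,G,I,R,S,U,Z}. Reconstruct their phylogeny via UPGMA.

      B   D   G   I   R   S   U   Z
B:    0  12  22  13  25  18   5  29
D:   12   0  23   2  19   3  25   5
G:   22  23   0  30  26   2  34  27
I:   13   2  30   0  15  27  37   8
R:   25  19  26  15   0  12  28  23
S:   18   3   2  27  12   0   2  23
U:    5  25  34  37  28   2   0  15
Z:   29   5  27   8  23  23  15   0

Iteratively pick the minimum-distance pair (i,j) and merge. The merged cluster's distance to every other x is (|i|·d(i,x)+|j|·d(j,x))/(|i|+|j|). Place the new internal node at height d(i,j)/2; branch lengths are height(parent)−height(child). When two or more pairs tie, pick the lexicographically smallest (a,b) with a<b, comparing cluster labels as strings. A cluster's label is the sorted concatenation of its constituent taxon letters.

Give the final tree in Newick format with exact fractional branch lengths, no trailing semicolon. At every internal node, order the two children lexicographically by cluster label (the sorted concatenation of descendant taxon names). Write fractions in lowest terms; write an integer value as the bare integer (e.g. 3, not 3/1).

(((B:5/2,U:5/2):7,(G:1,S:1):17/2):51/32,(((D:1,I:1):9/4,Z:13/4):25/4,R:19/2):51/32)

iteration 1: select D,I (d=2); attach at lengths (1, 1); label the merged cluster DI
  updated: d(B,DI)=25/2, d(DI,G)=53/2, d(DI,R)=17, d(DI,S)=15, d(DI,U)=31, d(DI,Z)=13/2
iteration 2: select G,S (d=2); attach at lengths (1, 1); label the merged cluster GS
  updated: d(B,GS)=20, d(DI,GS)=83/4, d(GS,R)=19, d(GS,U)=18, d(GS,Z)=25
iteration 3: select B,U (d=5); attach at lengths (5/2, 5/2); label the merged cluster BU
  updated: d(BU,DI)=87/4, d(BU,GS)=19, d(BU,R)=53/2, d(BU,Z)=22
iteration 4: select DI,Z (d=13/2); attach at lengths (9/4, 13/4); label the merged cluster DIZ
  updated: d(BU,DIZ)=131/6, d(DIZ,GS)=133/6, d(DIZ,R)=19
iteration 5: select BU,GS (d=19); attach at lengths (7, 17/2); label the merged cluster BGSU
  updated: d(BGSU,DIZ)=22, d(BGSU,R)=91/4
iteration 6: select DIZ,R (d=19); attach at lengths (25/4, 19/2); label the merged cluster DIRZ
  updated: d(BGSU,DIRZ)=355/16
iteration 7: select BGSU,DIRZ (d=355/16); attach at lengths (51/32, 51/32); label the merged cluster BDGIRSUZ
final tree: (((B:5/2,U:5/2):7,(G:1,S:1):17/2):51/32,(((D:1,I:1):9/4,Z:13/4):25/4,R:19/2):51/32)
total length: 783/16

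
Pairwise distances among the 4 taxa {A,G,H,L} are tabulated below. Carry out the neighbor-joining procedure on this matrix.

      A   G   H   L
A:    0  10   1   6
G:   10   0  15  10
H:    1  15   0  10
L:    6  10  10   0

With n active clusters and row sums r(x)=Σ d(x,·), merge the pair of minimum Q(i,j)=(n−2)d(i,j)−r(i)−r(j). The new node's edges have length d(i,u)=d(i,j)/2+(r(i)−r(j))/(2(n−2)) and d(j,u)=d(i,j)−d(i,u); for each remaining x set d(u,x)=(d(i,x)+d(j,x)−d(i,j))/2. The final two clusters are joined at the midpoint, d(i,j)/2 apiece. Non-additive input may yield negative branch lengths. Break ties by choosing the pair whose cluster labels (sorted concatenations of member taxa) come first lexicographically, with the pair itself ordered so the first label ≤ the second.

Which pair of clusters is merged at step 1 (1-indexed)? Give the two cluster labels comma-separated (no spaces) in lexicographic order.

iteration 1: select A,H (d=1, Q=-41); attach at lengths (-7/4, 11/4); label the merged cluster AH
  updated: d(AH,G)=12, d(AH,L)=15/2
iteration 2: select AH,G (d=12, Q=-59/2); attach at lengths (19/4, 29/4); label the merged cluster AGH
  updated: d(AGH,L)=11/4
iteration 3: select AGH,L (d=11/4); attach at lengths (11/8, 11/8); label the merged cluster AGHL
final tree: (((A:-7/4,H:11/4):19/4,G:29/4):11/8,L:11/8)
total length: 63/4

A,H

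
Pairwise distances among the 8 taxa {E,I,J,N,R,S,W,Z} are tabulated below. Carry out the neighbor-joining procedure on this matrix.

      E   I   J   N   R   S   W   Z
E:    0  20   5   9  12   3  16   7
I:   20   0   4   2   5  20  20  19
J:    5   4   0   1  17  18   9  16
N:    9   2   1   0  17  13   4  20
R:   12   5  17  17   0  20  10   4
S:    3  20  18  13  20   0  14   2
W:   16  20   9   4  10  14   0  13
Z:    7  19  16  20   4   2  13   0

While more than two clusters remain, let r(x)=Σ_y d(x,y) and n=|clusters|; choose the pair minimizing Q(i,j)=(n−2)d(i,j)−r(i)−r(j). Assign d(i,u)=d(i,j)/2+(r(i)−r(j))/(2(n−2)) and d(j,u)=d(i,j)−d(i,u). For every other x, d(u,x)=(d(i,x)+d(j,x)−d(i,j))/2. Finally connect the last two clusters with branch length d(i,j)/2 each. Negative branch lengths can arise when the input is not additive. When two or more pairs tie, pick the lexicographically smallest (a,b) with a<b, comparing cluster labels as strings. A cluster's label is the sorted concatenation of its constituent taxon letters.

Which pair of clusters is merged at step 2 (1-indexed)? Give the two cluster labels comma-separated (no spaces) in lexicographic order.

step 1: merge (S,Z) at d=2, Q=-159; branch lengths S→7/4, Z→1/4; new cluster SZ
  updated: d(E,SZ)=4, d(I,SZ)=37/2, d(J,SZ)=16, d(N,SZ)=31/2, d(R,SZ)=11, d(SZ,W)=25/2
step 2: merge (E,SZ) at d=4, Q=-247/2; branch lengths E→17/20, SZ→63/20; new cluster ESZ
  updated: d(ESZ,I)=69/4, d(ESZ,J)=17/2, d(ESZ,N)=41/4, d(ESZ,R)=19/2, d(ESZ,W)=49/4
step 3: merge (I,R) at d=5, Q=-347/4; branch lengths I→39/32, R→121/32; new cluster IR
  updated: d(ESZ,IR)=87/8, d(IR,J)=8, d(IR,N)=7, d(IR,W)=25/2
step 4: merge (N,W) at d=4, Q=-48; branch lengths N→-7/12, W→55/12; new cluster NW
  updated: d(ESZ,NW)=37/4, d(IR,NW)=31/4, d(J,NW)=3
step 5: merge (ESZ,IR) at d=87/8, Q=-67/2; branch lengths ESZ→95/16, IR→79/16; new cluster EIRSZ
  updated: d(EIRSZ,J)=45/16, d(EIRSZ,NW)=49/16
step 6: merge (EIRSZ,J) at d=45/16, Q=-71/8; branch lengths EIRSZ→23/16, J→11/8; new cluster EIJRSZ
  updated: d(EIJRSZ,NW)=13/8
step 7: merge (EIJRSZ,NW) at d=13/8; branch lengths EIJRSZ→13/16, NW→13/16; new cluster EIJNRSWZ
final tree: ((((E:17/20,(S:7/4,Z:1/4):63/20):95/16,(I:39/32,R:121/32):79/16):23/16,J:11/8):13/16,(N:-7/12,W:55/12):13/16)
total length: 485/16

E,SZ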